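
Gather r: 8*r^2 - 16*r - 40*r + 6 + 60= 8*r^2 - 56*r + 66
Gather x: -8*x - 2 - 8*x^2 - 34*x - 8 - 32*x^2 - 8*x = -40*x^2 - 50*x - 10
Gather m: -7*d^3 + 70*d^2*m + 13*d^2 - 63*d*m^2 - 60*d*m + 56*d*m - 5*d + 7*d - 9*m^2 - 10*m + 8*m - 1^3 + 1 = -7*d^3 + 13*d^2 + 2*d + m^2*(-63*d - 9) + m*(70*d^2 - 4*d - 2)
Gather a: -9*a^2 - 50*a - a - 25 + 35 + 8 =-9*a^2 - 51*a + 18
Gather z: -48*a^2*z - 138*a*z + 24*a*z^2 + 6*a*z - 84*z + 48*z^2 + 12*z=z^2*(24*a + 48) + z*(-48*a^2 - 132*a - 72)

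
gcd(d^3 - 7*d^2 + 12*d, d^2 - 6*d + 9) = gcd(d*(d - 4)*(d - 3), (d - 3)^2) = d - 3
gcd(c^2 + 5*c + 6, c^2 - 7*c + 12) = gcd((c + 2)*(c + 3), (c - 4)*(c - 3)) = 1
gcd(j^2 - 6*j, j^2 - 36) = j - 6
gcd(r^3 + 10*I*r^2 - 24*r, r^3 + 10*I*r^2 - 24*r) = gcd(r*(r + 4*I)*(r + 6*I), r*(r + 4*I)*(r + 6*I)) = r^3 + 10*I*r^2 - 24*r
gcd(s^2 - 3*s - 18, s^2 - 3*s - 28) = 1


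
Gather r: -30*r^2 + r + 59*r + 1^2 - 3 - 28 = -30*r^2 + 60*r - 30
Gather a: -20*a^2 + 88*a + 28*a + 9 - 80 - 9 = -20*a^2 + 116*a - 80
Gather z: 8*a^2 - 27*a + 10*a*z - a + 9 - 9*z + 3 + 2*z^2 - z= 8*a^2 - 28*a + 2*z^2 + z*(10*a - 10) + 12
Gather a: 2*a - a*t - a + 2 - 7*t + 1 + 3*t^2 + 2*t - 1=a*(1 - t) + 3*t^2 - 5*t + 2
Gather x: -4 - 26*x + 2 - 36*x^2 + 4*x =-36*x^2 - 22*x - 2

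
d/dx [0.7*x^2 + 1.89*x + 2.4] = 1.4*x + 1.89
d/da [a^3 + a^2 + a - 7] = 3*a^2 + 2*a + 1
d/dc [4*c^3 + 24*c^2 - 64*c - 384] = 12*c^2 + 48*c - 64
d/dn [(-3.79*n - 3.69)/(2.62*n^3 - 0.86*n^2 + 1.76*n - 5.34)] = (19.8596*n^3 + 25.744*n^2 - 6.3468*n + 26.733)/(6.8644*n^6 - 4.5064*n^5 + 9.962*n^4 - 31.0088*n^3 + 12.2824*n^2 - 18.7968*n + 28.5156)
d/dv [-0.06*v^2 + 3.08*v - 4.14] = 3.08 - 0.12*v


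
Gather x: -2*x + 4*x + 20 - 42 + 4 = 2*x - 18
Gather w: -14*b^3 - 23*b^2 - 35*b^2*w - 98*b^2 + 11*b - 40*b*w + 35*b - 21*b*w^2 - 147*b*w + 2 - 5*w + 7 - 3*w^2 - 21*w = -14*b^3 - 121*b^2 + 46*b + w^2*(-21*b - 3) + w*(-35*b^2 - 187*b - 26) + 9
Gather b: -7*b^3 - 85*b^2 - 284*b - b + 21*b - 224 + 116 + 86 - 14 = -7*b^3 - 85*b^2 - 264*b - 36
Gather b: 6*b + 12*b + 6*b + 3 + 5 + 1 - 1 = 24*b + 8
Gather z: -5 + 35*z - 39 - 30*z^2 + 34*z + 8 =-30*z^2 + 69*z - 36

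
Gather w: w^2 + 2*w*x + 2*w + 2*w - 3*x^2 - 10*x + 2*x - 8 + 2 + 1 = w^2 + w*(2*x + 4) - 3*x^2 - 8*x - 5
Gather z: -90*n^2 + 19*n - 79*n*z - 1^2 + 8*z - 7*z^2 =-90*n^2 + 19*n - 7*z^2 + z*(8 - 79*n) - 1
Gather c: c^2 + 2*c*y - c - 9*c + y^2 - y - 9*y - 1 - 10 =c^2 + c*(2*y - 10) + y^2 - 10*y - 11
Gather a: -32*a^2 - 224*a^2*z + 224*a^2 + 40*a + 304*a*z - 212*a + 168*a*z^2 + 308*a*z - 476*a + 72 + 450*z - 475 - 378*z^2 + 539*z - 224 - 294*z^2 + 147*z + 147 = a^2*(192 - 224*z) + a*(168*z^2 + 612*z - 648) - 672*z^2 + 1136*z - 480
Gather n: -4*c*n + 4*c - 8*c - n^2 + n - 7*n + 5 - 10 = -4*c - n^2 + n*(-4*c - 6) - 5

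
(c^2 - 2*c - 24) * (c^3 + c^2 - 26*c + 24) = c^5 - c^4 - 52*c^3 + 52*c^2 + 576*c - 576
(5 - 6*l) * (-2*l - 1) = 12*l^2 - 4*l - 5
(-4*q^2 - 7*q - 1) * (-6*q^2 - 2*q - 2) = 24*q^4 + 50*q^3 + 28*q^2 + 16*q + 2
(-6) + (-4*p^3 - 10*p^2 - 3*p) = -4*p^3 - 10*p^2 - 3*p - 6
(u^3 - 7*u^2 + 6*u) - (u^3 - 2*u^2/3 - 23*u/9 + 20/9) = -19*u^2/3 + 77*u/9 - 20/9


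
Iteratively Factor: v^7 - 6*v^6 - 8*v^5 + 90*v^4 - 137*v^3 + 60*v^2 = (v)*(v^6 - 6*v^5 - 8*v^4 + 90*v^3 - 137*v^2 + 60*v) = v*(v - 1)*(v^5 - 5*v^4 - 13*v^3 + 77*v^2 - 60*v) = v*(v - 1)*(v + 4)*(v^4 - 9*v^3 + 23*v^2 - 15*v) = v*(v - 3)*(v - 1)*(v + 4)*(v^3 - 6*v^2 + 5*v) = v*(v - 5)*(v - 3)*(v - 1)*(v + 4)*(v^2 - v) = v^2*(v - 5)*(v - 3)*(v - 1)*(v + 4)*(v - 1)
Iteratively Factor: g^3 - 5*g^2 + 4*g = (g)*(g^2 - 5*g + 4) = g*(g - 4)*(g - 1)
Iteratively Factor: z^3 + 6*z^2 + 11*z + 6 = (z + 2)*(z^2 + 4*z + 3) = (z + 1)*(z + 2)*(z + 3)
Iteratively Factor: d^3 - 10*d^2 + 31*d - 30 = (d - 2)*(d^2 - 8*d + 15) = (d - 5)*(d - 2)*(d - 3)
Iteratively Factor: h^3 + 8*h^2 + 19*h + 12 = (h + 4)*(h^2 + 4*h + 3) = (h + 3)*(h + 4)*(h + 1)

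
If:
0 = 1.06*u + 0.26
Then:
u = -0.25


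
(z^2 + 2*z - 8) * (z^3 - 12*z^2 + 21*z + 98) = z^5 - 10*z^4 - 11*z^3 + 236*z^2 + 28*z - 784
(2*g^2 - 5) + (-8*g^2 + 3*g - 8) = -6*g^2 + 3*g - 13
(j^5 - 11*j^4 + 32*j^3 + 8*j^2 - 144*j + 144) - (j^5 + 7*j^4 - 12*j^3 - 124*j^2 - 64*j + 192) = -18*j^4 + 44*j^3 + 132*j^2 - 80*j - 48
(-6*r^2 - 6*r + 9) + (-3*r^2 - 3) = -9*r^2 - 6*r + 6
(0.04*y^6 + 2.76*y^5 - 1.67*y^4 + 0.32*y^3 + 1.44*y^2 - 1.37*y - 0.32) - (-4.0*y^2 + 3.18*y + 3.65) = 0.04*y^6 + 2.76*y^5 - 1.67*y^4 + 0.32*y^3 + 5.44*y^2 - 4.55*y - 3.97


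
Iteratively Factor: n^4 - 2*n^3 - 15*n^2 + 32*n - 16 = (n - 4)*(n^3 + 2*n^2 - 7*n + 4) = (n - 4)*(n - 1)*(n^2 + 3*n - 4) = (n - 4)*(n - 1)^2*(n + 4)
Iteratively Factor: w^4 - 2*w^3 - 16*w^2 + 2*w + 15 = (w + 3)*(w^3 - 5*w^2 - w + 5) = (w - 5)*(w + 3)*(w^2 - 1) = (w - 5)*(w + 1)*(w + 3)*(w - 1)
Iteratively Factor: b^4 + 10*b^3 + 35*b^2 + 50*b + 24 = (b + 2)*(b^3 + 8*b^2 + 19*b + 12) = (b + 2)*(b + 4)*(b^2 + 4*b + 3) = (b + 1)*(b + 2)*(b + 4)*(b + 3)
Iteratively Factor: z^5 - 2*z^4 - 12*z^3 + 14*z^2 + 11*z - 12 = (z - 1)*(z^4 - z^3 - 13*z^2 + z + 12) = (z - 1)*(z + 1)*(z^3 - 2*z^2 - 11*z + 12) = (z - 1)*(z + 1)*(z + 3)*(z^2 - 5*z + 4) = (z - 1)^2*(z + 1)*(z + 3)*(z - 4)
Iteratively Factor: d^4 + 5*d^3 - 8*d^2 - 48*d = (d - 3)*(d^3 + 8*d^2 + 16*d) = (d - 3)*(d + 4)*(d^2 + 4*d) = d*(d - 3)*(d + 4)*(d + 4)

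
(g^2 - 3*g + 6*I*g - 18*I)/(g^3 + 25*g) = (g^2 + g*(-3 + 6*I) - 18*I)/(g^3 + 25*g)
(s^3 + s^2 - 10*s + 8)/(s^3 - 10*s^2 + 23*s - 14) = (s + 4)/(s - 7)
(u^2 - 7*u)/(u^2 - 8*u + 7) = u/(u - 1)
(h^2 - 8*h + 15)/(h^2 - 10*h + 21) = (h - 5)/(h - 7)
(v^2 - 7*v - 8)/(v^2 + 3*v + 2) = (v - 8)/(v + 2)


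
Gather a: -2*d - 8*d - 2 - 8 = -10*d - 10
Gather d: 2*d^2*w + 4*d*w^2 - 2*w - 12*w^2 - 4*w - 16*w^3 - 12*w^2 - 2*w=2*d^2*w + 4*d*w^2 - 16*w^3 - 24*w^2 - 8*w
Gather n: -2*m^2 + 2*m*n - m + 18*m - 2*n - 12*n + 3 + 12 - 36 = -2*m^2 + 17*m + n*(2*m - 14) - 21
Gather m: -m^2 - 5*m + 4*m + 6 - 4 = -m^2 - m + 2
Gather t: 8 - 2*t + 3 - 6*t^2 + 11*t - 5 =-6*t^2 + 9*t + 6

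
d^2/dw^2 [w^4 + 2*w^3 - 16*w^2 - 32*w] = 12*w^2 + 12*w - 32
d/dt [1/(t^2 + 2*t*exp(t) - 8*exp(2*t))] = 2*(-t*exp(t) - t + 8*exp(2*t) - exp(t))/(t^2 + 2*t*exp(t) - 8*exp(2*t))^2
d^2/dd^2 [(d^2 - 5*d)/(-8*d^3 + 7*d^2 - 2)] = 2*(-64*d^6 + 960*d^5 - 840*d^4 + 357*d^3 - 522*d^2 + 210*d - 4)/(512*d^9 - 1344*d^8 + 1176*d^7 + 41*d^6 - 672*d^5 + 294*d^4 + 96*d^3 - 84*d^2 + 8)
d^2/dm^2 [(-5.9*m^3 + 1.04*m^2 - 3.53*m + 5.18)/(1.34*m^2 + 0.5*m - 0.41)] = (1.4210854715202e-14*m^5 - 3.5527136788005e-15*m^4 - 23.503456*m^3 + 66.492504*m^2 + 3.236568*m + 7.184132)/(2.406104*m^6 + 2.6934*m^5 - 1.203588*m^4 - 1.5232*m^3 + 0.368262*m^2 + 0.25215*m - 0.068921)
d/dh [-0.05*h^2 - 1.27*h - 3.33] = -0.1*h - 1.27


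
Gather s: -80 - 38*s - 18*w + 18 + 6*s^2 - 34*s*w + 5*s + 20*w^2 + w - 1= 6*s^2 + s*(-34*w - 33) + 20*w^2 - 17*w - 63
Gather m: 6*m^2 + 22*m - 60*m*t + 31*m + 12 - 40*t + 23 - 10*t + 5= 6*m^2 + m*(53 - 60*t) - 50*t + 40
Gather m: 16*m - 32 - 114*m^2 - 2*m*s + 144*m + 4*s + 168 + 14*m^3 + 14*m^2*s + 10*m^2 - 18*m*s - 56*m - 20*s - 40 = 14*m^3 + m^2*(14*s - 104) + m*(104 - 20*s) - 16*s + 96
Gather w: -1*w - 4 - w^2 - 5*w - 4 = -w^2 - 6*w - 8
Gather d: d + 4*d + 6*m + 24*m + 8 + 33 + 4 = 5*d + 30*m + 45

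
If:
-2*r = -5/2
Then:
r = 5/4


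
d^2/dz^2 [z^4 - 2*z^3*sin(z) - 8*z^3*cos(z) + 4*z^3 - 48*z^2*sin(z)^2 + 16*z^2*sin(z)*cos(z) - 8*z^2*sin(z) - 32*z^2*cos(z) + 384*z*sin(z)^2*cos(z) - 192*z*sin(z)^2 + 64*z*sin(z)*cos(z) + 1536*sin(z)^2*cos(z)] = 2*z^3*sin(z) + 8*z^3*cos(z) + 56*z^2*sin(z) - 32*z^2*sin(2*z) + 20*z^2*cos(z) - 96*z^2*cos(2*z) + 12*z^2 + 116*z*sin(z) - 320*sqrt(2)*z*sin(2*z + pi/4) - 176*z*cos(z) + 864*z*cos(3*z) + 24*z - 208*sin(z) - 368*sin(2*z) + 576*sin(3*z) - 448*cos(z) + 176*cos(2*z) + 3456*cos(3*z) - 48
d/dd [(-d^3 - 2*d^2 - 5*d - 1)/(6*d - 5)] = (-12*d^3 + 3*d^2 + 20*d + 31)/(36*d^2 - 60*d + 25)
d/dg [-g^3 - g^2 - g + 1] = -3*g^2 - 2*g - 1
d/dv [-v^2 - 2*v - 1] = -2*v - 2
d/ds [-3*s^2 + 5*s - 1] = 5 - 6*s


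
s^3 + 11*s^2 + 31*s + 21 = (s + 1)*(s + 3)*(s + 7)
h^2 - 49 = (h - 7)*(h + 7)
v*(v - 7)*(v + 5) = v^3 - 2*v^2 - 35*v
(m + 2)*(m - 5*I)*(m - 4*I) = m^3 + 2*m^2 - 9*I*m^2 - 20*m - 18*I*m - 40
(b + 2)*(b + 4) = b^2 + 6*b + 8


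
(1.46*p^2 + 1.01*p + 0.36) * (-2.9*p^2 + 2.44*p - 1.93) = -4.234*p^4 + 0.6334*p^3 - 1.3974*p^2 - 1.0709*p - 0.6948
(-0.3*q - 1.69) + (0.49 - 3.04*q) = -3.34*q - 1.2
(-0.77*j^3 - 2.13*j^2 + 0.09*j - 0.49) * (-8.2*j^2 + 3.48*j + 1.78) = 6.314*j^5 + 14.7864*j^4 - 9.521*j^3 + 0.5398*j^2 - 1.545*j - 0.8722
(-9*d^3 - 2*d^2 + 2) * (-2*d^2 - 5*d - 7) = 18*d^5 + 49*d^4 + 73*d^3 + 10*d^2 - 10*d - 14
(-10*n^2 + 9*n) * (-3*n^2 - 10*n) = 30*n^4 + 73*n^3 - 90*n^2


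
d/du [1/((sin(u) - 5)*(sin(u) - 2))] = (7 - 2*sin(u))*cos(u)/((sin(u) - 5)^2*(sin(u) - 2)^2)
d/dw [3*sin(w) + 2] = 3*cos(w)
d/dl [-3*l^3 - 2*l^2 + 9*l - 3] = -9*l^2 - 4*l + 9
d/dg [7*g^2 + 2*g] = 14*g + 2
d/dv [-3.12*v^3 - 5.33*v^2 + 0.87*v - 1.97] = -9.36*v^2 - 10.66*v + 0.87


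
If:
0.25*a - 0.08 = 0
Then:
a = 0.32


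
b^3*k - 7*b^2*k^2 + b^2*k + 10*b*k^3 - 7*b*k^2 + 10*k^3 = (b - 5*k)*(b - 2*k)*(b*k + k)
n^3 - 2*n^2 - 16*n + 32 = (n - 4)*(n - 2)*(n + 4)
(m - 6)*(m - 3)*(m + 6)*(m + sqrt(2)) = m^4 - 3*m^3 + sqrt(2)*m^3 - 36*m^2 - 3*sqrt(2)*m^2 - 36*sqrt(2)*m + 108*m + 108*sqrt(2)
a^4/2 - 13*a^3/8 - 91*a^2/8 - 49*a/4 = a*(a/2 + 1)*(a - 7)*(a + 7/4)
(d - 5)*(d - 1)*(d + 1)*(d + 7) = d^4 + 2*d^3 - 36*d^2 - 2*d + 35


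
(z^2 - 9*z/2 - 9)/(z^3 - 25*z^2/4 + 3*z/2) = 2*(2*z + 3)/(z*(4*z - 1))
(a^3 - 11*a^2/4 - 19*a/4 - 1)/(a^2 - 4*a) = a + 5/4 + 1/(4*a)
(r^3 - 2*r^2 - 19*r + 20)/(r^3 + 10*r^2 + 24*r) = (r^2 - 6*r + 5)/(r*(r + 6))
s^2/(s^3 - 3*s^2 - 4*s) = s/(s^2 - 3*s - 4)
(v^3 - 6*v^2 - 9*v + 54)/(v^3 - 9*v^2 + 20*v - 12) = (v^2 - 9)/(v^2 - 3*v + 2)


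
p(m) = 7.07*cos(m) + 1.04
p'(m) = -7.07*sin(m)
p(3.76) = -4.72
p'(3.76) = 4.10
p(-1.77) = -0.36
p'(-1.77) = 6.93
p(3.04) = -5.99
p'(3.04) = -0.72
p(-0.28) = 7.83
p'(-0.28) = 1.95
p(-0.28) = 7.83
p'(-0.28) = 1.95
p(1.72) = -0.01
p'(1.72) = -6.99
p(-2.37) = -4.03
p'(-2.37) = 4.93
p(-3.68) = -5.03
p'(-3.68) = -3.63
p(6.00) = 7.83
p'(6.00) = 1.98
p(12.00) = 7.01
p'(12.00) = 3.79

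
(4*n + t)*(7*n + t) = 28*n^2 + 11*n*t + t^2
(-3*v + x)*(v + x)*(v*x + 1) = -3*v^3*x - 2*v^2*x^2 - 3*v^2 + v*x^3 - 2*v*x + x^2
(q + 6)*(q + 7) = q^2 + 13*q + 42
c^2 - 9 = (c - 3)*(c + 3)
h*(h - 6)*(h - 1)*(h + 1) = h^4 - 6*h^3 - h^2 + 6*h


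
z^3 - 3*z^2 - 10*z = z*(z - 5)*(z + 2)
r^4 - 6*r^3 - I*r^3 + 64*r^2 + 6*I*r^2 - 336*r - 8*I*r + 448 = (r - 4)*(r - 2)*(r - 8*I)*(r + 7*I)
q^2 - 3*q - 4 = (q - 4)*(q + 1)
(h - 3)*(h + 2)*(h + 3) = h^3 + 2*h^2 - 9*h - 18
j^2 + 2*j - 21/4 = (j - 3/2)*(j + 7/2)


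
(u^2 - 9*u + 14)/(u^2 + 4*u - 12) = (u - 7)/(u + 6)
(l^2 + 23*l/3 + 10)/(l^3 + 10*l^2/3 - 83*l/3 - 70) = (3*l + 5)/(3*l^2 - 8*l - 35)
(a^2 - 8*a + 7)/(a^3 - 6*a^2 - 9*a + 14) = 1/(a + 2)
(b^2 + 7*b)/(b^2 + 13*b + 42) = b/(b + 6)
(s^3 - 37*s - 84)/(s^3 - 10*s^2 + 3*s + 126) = (s + 4)/(s - 6)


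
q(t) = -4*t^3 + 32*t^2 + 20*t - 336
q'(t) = -12*t^2 + 64*t + 20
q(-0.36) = -338.87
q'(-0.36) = -4.60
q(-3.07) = 19.93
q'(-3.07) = -289.58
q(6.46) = 50.27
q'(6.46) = -67.34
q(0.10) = -333.68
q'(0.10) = 26.28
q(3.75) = -21.94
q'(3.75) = 91.25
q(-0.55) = -336.65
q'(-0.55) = -18.83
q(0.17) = -331.69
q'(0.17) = 30.53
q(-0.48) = -337.78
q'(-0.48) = -13.48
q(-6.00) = 1560.00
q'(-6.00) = -796.00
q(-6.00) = 1560.00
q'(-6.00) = -796.00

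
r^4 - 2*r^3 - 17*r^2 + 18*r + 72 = (r - 4)*(r - 3)*(r + 2)*(r + 3)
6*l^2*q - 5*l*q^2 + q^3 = q*(-3*l + q)*(-2*l + q)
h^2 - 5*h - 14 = (h - 7)*(h + 2)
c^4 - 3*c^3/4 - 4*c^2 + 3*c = c*(c - 2)*(c - 3/4)*(c + 2)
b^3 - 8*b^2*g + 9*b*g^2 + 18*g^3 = (b - 6*g)*(b - 3*g)*(b + g)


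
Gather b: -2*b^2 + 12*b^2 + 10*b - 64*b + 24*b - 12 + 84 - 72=10*b^2 - 30*b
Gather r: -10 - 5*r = -5*r - 10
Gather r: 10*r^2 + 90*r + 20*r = 10*r^2 + 110*r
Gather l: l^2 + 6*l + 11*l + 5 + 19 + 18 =l^2 + 17*l + 42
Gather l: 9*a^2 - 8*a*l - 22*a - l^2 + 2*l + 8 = 9*a^2 - 22*a - l^2 + l*(2 - 8*a) + 8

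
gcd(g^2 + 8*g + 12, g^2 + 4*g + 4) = g + 2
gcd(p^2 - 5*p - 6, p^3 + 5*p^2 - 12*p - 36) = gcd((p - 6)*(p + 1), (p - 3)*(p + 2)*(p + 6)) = 1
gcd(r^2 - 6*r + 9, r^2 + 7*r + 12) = 1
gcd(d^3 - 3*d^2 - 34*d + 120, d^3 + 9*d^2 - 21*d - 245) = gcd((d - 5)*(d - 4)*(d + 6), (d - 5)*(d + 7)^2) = d - 5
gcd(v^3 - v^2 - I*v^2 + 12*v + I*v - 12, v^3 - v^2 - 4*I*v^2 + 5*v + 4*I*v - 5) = v - 1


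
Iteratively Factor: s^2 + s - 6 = (s - 2)*(s + 3)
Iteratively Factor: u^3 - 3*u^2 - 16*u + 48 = (u - 4)*(u^2 + u - 12) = (u - 4)*(u - 3)*(u + 4)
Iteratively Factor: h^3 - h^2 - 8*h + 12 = (h - 2)*(h^2 + h - 6) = (h - 2)*(h + 3)*(h - 2)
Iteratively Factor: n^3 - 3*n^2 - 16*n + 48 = (n - 4)*(n^2 + n - 12) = (n - 4)*(n + 4)*(n - 3)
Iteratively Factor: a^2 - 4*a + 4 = (a - 2)*(a - 2)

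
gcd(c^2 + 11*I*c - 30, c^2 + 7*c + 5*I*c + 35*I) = c + 5*I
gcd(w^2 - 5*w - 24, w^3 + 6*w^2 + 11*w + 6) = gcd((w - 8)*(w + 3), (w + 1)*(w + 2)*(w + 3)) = w + 3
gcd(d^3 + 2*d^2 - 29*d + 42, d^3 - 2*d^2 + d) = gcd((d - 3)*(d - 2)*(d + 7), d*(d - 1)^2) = 1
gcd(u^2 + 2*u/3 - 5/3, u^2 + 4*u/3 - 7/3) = u - 1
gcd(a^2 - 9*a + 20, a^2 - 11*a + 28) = a - 4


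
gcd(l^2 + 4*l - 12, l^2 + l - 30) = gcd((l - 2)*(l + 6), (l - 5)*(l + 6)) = l + 6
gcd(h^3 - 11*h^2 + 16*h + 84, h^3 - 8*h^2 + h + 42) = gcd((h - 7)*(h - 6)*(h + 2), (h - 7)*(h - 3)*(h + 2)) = h^2 - 5*h - 14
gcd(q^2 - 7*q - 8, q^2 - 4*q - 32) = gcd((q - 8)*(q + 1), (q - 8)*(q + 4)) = q - 8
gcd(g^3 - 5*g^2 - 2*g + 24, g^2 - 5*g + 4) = g - 4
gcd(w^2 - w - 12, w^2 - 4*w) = w - 4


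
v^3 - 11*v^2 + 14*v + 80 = (v - 8)*(v - 5)*(v + 2)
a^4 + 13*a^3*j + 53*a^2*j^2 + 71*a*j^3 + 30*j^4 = (a + j)^2*(a + 5*j)*(a + 6*j)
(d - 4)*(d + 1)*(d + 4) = d^3 + d^2 - 16*d - 16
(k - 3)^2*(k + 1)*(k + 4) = k^4 - k^3 - 17*k^2 + 21*k + 36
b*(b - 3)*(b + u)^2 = b^4 + 2*b^3*u - 3*b^3 + b^2*u^2 - 6*b^2*u - 3*b*u^2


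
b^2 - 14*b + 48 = (b - 8)*(b - 6)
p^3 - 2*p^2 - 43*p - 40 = (p - 8)*(p + 1)*(p + 5)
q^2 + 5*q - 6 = (q - 1)*(q + 6)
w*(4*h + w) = 4*h*w + w^2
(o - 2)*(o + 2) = o^2 - 4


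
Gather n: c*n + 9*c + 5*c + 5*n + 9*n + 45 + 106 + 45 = 14*c + n*(c + 14) + 196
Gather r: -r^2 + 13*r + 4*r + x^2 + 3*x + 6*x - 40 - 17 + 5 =-r^2 + 17*r + x^2 + 9*x - 52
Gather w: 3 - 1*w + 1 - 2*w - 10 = -3*w - 6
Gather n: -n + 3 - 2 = 1 - n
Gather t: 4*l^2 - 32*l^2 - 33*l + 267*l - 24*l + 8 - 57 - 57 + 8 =-28*l^2 + 210*l - 98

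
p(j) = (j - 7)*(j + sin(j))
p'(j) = j + (j - 7)*(cos(j) + 1) + sin(j)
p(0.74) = -8.85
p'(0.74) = -9.47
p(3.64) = -10.62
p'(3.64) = 2.75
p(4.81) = -8.35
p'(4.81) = 1.41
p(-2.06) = 26.66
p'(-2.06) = -7.75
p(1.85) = -14.48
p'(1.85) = -0.92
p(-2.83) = 30.83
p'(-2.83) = -3.61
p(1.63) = -14.11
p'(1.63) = -2.42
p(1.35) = -13.14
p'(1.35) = -4.56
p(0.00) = 0.00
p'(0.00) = -14.00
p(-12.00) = 217.81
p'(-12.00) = -46.50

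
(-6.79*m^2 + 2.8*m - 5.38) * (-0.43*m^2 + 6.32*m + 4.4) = 2.9197*m^4 - 44.1168*m^3 - 9.8666*m^2 - 21.6816*m - 23.672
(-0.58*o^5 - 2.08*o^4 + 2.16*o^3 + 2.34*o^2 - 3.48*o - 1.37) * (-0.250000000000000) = 0.145*o^5 + 0.52*o^4 - 0.54*o^3 - 0.585*o^2 + 0.87*o + 0.3425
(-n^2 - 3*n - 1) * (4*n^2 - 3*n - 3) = -4*n^4 - 9*n^3 + 8*n^2 + 12*n + 3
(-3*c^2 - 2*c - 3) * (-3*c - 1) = 9*c^3 + 9*c^2 + 11*c + 3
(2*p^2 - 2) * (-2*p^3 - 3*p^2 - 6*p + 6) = -4*p^5 - 6*p^4 - 8*p^3 + 18*p^2 + 12*p - 12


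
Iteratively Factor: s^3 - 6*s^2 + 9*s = (s - 3)*(s^2 - 3*s) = s*(s - 3)*(s - 3)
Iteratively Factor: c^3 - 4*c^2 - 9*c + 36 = (c - 3)*(c^2 - c - 12) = (c - 3)*(c + 3)*(c - 4)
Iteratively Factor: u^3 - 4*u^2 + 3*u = (u - 3)*(u^2 - u) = (u - 3)*(u - 1)*(u)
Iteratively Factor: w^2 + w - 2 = (w - 1)*(w + 2)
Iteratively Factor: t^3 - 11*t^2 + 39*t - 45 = (t - 3)*(t^2 - 8*t + 15) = (t - 5)*(t - 3)*(t - 3)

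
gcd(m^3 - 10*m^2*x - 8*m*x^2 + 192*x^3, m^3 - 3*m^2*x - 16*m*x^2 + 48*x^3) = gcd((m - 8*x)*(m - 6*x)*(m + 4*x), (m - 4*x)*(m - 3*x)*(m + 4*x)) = m + 4*x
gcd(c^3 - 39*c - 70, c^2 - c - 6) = c + 2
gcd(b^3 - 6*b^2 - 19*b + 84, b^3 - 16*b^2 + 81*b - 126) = b^2 - 10*b + 21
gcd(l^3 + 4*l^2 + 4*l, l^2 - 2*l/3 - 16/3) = l + 2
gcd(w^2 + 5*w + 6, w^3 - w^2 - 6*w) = w + 2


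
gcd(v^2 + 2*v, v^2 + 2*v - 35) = 1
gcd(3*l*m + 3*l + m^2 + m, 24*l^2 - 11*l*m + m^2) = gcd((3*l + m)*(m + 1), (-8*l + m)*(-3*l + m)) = 1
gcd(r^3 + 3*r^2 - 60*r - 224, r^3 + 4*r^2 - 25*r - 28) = r + 7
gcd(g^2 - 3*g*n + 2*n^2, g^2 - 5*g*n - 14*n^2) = 1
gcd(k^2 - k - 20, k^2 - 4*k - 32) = k + 4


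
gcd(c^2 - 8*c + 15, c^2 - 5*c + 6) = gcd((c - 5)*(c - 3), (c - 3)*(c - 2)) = c - 3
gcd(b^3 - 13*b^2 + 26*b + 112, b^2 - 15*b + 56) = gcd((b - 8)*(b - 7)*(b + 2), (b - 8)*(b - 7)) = b^2 - 15*b + 56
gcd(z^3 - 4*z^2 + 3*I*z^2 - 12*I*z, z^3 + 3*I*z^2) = z^2 + 3*I*z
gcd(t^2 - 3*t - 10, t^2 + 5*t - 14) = 1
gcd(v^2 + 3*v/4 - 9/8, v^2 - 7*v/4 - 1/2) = 1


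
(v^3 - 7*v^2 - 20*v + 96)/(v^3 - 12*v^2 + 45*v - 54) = (v^2 - 4*v - 32)/(v^2 - 9*v + 18)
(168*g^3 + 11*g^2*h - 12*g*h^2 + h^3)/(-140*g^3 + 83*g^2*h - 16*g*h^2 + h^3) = (-24*g^2 - 5*g*h + h^2)/(20*g^2 - 9*g*h + h^2)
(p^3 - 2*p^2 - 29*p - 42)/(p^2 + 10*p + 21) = (p^2 - 5*p - 14)/(p + 7)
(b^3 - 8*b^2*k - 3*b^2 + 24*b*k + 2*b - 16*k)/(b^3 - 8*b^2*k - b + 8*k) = (b - 2)/(b + 1)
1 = 1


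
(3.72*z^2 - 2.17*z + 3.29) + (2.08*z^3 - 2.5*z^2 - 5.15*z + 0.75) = 2.08*z^3 + 1.22*z^2 - 7.32*z + 4.04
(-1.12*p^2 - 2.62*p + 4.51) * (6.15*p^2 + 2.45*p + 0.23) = -6.888*p^4 - 18.857*p^3 + 21.0599*p^2 + 10.4469*p + 1.0373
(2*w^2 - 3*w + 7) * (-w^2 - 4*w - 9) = -2*w^4 - 5*w^3 - 13*w^2 - w - 63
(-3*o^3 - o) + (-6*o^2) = -3*o^3 - 6*o^2 - o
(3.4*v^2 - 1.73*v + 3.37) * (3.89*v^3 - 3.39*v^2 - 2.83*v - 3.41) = 13.226*v^5 - 18.2557*v^4 + 9.352*v^3 - 18.1224*v^2 - 3.6378*v - 11.4917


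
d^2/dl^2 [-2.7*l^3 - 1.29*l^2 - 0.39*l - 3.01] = -16.2*l - 2.58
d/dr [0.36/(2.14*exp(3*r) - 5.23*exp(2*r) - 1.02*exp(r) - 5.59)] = (-2.3112*exp(2*r) + 3.7656*exp(r) + 0.3672)*exp(r)/(-2.14*exp(3*r) + 5.23*exp(2*r) + 1.02*exp(r) + 5.59)^2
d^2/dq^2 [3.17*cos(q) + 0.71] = -3.17*cos(q)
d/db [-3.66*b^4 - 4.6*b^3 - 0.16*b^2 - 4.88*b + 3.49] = -14.64*b^3 - 13.8*b^2 - 0.32*b - 4.88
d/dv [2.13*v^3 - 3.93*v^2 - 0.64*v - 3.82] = 6.39*v^2 - 7.86*v - 0.64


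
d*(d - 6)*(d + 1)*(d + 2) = d^4 - 3*d^3 - 16*d^2 - 12*d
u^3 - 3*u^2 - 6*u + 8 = (u - 4)*(u - 1)*(u + 2)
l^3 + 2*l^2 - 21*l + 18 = (l - 3)*(l - 1)*(l + 6)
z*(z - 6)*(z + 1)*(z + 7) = z^4 + 2*z^3 - 41*z^2 - 42*z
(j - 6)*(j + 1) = j^2 - 5*j - 6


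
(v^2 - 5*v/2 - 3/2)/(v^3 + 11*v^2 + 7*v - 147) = (v + 1/2)/(v^2 + 14*v + 49)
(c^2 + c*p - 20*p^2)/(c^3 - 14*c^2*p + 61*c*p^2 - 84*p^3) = (c + 5*p)/(c^2 - 10*c*p + 21*p^2)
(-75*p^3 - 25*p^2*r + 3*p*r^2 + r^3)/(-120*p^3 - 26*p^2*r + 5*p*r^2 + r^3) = (15*p^2 + 8*p*r + r^2)/(24*p^2 + 10*p*r + r^2)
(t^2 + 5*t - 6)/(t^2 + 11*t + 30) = (t - 1)/(t + 5)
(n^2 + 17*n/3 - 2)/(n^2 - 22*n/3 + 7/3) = (n + 6)/(n - 7)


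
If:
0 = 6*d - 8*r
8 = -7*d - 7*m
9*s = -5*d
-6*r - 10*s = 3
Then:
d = 54/19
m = -530/133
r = 81/38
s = -30/19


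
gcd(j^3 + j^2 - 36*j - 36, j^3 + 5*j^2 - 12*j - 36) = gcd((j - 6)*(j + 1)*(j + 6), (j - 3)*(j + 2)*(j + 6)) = j + 6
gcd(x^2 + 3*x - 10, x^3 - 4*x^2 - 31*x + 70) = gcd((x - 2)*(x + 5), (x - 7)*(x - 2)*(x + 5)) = x^2 + 3*x - 10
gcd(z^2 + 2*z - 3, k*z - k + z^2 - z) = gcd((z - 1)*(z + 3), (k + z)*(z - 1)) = z - 1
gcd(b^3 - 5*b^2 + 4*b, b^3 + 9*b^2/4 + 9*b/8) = b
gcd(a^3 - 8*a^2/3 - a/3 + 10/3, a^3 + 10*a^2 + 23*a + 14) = a + 1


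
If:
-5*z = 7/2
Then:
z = -7/10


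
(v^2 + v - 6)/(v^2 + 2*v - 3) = (v - 2)/(v - 1)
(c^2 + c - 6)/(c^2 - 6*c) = (c^2 + c - 6)/(c*(c - 6))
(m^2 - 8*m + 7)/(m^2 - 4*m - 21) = (m - 1)/(m + 3)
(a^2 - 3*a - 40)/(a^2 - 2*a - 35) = (a - 8)/(a - 7)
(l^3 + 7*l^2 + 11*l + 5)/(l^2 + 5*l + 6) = (l^3 + 7*l^2 + 11*l + 5)/(l^2 + 5*l + 6)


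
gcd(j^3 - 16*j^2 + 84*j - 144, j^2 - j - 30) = j - 6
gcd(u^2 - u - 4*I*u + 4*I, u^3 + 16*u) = u - 4*I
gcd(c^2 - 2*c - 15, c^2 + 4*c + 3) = c + 3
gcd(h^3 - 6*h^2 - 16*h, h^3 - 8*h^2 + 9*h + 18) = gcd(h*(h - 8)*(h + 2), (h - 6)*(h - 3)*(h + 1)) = 1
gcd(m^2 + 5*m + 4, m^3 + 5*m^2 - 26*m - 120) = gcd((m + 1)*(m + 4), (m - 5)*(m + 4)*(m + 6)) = m + 4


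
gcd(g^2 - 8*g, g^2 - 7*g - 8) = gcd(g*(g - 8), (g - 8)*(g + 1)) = g - 8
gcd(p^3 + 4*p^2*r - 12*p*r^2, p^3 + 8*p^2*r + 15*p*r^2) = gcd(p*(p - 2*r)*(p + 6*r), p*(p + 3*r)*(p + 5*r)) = p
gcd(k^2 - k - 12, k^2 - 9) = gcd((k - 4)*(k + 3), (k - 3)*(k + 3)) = k + 3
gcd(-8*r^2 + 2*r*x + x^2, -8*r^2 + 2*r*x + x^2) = -8*r^2 + 2*r*x + x^2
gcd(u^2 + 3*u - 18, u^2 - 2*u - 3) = u - 3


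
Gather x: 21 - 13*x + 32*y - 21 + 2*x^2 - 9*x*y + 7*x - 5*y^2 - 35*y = 2*x^2 + x*(-9*y - 6) - 5*y^2 - 3*y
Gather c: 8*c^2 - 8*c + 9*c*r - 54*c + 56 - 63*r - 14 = 8*c^2 + c*(9*r - 62) - 63*r + 42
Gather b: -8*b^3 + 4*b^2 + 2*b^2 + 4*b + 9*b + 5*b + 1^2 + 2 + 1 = -8*b^3 + 6*b^2 + 18*b + 4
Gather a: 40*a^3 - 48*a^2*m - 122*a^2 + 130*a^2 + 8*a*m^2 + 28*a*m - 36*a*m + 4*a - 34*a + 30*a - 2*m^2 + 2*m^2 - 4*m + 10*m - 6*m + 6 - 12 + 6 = 40*a^3 + a^2*(8 - 48*m) + a*(8*m^2 - 8*m)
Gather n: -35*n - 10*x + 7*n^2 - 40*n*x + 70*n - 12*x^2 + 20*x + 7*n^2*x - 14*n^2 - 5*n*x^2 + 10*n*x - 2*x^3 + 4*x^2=n^2*(7*x - 7) + n*(-5*x^2 - 30*x + 35) - 2*x^3 - 8*x^2 + 10*x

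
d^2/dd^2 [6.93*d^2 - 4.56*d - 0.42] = 13.8600000000000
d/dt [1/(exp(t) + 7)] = -exp(t)/(exp(t) + 7)^2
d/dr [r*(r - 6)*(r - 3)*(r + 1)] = 4*r^3 - 24*r^2 + 18*r + 18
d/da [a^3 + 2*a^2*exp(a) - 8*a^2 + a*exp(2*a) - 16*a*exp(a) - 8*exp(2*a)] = 2*a^2*exp(a) + 3*a^2 + 2*a*exp(2*a) - 12*a*exp(a) - 16*a - 15*exp(2*a) - 16*exp(a)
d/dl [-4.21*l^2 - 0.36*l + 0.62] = -8.42*l - 0.36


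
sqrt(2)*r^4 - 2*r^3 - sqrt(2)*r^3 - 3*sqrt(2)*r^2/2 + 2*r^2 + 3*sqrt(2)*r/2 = r*(r - 1)*(r - 3*sqrt(2)/2)*(sqrt(2)*r + 1)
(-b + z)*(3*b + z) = -3*b^2 + 2*b*z + z^2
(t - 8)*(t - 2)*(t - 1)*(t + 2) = t^4 - 9*t^3 + 4*t^2 + 36*t - 32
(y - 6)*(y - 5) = y^2 - 11*y + 30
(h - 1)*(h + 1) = h^2 - 1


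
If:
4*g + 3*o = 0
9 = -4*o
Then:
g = 27/16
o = -9/4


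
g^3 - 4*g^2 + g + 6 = (g - 3)*(g - 2)*(g + 1)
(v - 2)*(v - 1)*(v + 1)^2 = v^4 - v^3 - 3*v^2 + v + 2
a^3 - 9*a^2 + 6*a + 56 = (a - 7)*(a - 4)*(a + 2)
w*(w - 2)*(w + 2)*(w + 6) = w^4 + 6*w^3 - 4*w^2 - 24*w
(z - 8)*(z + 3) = z^2 - 5*z - 24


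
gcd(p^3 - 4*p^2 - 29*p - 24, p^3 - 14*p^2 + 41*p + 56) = p^2 - 7*p - 8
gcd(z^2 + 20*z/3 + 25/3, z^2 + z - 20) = z + 5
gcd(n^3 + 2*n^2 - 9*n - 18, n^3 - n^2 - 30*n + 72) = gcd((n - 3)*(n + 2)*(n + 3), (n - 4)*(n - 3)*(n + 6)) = n - 3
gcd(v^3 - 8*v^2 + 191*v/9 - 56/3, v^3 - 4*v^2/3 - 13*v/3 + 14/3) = v - 7/3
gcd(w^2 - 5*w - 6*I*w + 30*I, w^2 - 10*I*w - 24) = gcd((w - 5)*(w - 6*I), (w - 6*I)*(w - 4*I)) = w - 6*I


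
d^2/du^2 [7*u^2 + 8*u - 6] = 14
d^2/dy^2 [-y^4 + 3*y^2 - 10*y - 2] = 6 - 12*y^2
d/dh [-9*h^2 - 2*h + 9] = -18*h - 2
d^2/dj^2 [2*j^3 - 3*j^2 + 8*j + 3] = 12*j - 6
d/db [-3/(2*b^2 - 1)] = 12*b/(2*b^2 - 1)^2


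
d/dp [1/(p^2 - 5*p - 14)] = (5 - 2*p)/(-p^2 + 5*p + 14)^2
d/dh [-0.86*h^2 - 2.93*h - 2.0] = -1.72*h - 2.93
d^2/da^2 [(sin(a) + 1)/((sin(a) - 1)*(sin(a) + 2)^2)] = -(4*sin(a)^4 + 6*sin(a)^3 + 18*sin(a)^2 + 20*sin(a) + 6)/((sin(a) - 1)^2*(sin(a) + 2)^4)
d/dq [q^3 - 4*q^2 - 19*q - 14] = 3*q^2 - 8*q - 19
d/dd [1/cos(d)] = sin(d)/cos(d)^2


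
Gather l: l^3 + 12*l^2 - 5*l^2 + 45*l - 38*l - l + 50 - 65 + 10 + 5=l^3 + 7*l^2 + 6*l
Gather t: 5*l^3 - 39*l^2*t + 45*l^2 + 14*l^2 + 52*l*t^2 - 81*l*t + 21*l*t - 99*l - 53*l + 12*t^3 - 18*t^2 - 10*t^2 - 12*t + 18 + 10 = 5*l^3 + 59*l^2 - 152*l + 12*t^3 + t^2*(52*l - 28) + t*(-39*l^2 - 60*l - 12) + 28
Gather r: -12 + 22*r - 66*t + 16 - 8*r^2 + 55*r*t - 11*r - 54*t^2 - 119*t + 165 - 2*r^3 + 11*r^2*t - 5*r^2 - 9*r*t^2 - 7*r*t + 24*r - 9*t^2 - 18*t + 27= -2*r^3 + r^2*(11*t - 13) + r*(-9*t^2 + 48*t + 35) - 63*t^2 - 203*t + 196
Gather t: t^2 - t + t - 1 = t^2 - 1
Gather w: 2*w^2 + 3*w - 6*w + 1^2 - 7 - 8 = 2*w^2 - 3*w - 14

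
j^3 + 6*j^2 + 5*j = j*(j + 1)*(j + 5)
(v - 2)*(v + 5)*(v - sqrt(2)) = v^3 - sqrt(2)*v^2 + 3*v^2 - 10*v - 3*sqrt(2)*v + 10*sqrt(2)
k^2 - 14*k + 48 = (k - 8)*(k - 6)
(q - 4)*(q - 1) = q^2 - 5*q + 4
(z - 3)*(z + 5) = z^2 + 2*z - 15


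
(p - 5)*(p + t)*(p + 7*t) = p^3 + 8*p^2*t - 5*p^2 + 7*p*t^2 - 40*p*t - 35*t^2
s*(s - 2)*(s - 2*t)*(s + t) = s^4 - s^3*t - 2*s^3 - 2*s^2*t^2 + 2*s^2*t + 4*s*t^2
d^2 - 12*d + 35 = (d - 7)*(d - 5)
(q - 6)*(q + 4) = q^2 - 2*q - 24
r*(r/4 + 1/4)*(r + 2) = r^3/4 + 3*r^2/4 + r/2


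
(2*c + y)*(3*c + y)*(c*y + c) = 6*c^3*y + 6*c^3 + 5*c^2*y^2 + 5*c^2*y + c*y^3 + c*y^2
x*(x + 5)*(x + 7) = x^3 + 12*x^2 + 35*x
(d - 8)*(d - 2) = d^2 - 10*d + 16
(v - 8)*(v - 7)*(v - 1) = v^3 - 16*v^2 + 71*v - 56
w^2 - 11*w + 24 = (w - 8)*(w - 3)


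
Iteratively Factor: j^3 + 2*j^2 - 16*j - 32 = (j + 2)*(j^2 - 16) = (j + 2)*(j + 4)*(j - 4)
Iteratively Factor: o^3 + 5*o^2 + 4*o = (o + 4)*(o^2 + o) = o*(o + 4)*(o + 1)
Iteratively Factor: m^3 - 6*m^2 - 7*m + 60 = (m + 3)*(m^2 - 9*m + 20) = (m - 5)*(m + 3)*(m - 4)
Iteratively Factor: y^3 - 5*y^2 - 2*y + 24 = (y - 4)*(y^2 - y - 6) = (y - 4)*(y + 2)*(y - 3)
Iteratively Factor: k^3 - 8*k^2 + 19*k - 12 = (k - 4)*(k^2 - 4*k + 3) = (k - 4)*(k - 1)*(k - 3)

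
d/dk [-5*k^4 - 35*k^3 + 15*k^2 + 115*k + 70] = -20*k^3 - 105*k^2 + 30*k + 115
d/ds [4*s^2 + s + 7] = 8*s + 1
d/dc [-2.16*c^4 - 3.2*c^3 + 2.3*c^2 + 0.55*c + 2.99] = -8.64*c^3 - 9.6*c^2 + 4.6*c + 0.55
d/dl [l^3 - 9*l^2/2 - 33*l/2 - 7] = 3*l^2 - 9*l - 33/2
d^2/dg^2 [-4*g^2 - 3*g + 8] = -8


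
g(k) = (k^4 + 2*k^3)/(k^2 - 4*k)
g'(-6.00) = -6.96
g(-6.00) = 14.40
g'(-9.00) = -12.57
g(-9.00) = 43.62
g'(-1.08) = 0.12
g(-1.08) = -0.21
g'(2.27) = -21.54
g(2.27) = -12.72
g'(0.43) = -0.67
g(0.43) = -0.13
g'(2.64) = -40.62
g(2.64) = -23.78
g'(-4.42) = -4.19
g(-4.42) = 5.61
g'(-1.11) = 0.10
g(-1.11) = -0.21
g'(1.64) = -7.96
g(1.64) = -4.15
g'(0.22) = -0.28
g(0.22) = -0.03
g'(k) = (4 - 2*k)*(k^4 + 2*k^3)/(k^2 - 4*k)^2 + (4*k^3 + 6*k^2)/(k^2 - 4*k) = 2*k*(k^2 - 5*k - 8)/(k^2 - 8*k + 16)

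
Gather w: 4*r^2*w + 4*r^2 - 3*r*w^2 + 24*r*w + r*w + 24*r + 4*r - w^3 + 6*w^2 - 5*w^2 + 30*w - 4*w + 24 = 4*r^2 + 28*r - w^3 + w^2*(1 - 3*r) + w*(4*r^2 + 25*r + 26) + 24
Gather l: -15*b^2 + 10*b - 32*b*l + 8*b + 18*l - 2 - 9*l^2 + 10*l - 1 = -15*b^2 + 18*b - 9*l^2 + l*(28 - 32*b) - 3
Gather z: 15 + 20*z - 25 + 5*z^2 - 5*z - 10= 5*z^2 + 15*z - 20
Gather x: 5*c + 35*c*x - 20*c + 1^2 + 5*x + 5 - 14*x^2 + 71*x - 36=-15*c - 14*x^2 + x*(35*c + 76) - 30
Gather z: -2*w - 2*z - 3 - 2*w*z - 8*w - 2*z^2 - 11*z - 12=-10*w - 2*z^2 + z*(-2*w - 13) - 15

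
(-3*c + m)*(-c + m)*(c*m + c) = 3*c^3*m + 3*c^3 - 4*c^2*m^2 - 4*c^2*m + c*m^3 + c*m^2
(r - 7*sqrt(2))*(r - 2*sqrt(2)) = r^2 - 9*sqrt(2)*r + 28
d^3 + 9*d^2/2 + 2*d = d*(d + 1/2)*(d + 4)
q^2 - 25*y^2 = (q - 5*y)*(q + 5*y)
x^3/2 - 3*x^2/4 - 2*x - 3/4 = (x/2 + 1/2)*(x - 3)*(x + 1/2)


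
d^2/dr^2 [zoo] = 0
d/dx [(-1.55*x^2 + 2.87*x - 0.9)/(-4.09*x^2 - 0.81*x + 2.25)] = (12.9938*x^2 - 14.337*x + 5.7285)/(16.7281*x^4 + 6.6258*x^3 - 17.7489*x^2 - 3.645*x + 5.0625)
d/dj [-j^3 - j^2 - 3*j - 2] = -3*j^2 - 2*j - 3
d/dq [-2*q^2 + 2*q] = 2 - 4*q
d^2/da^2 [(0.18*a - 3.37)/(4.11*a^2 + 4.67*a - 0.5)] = ((26.0202 - 4.4388*a)*(4.11*a^2 + 4.67*a - 0.5) + (0.18*a - 3.37)*(8.22*a + 4.67)*(16.44*a + 9.34))/(4.11*a^2 + 4.67*a - 0.5)^3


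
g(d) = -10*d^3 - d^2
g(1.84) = -65.68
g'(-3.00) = -264.00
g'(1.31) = -54.10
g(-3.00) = 261.00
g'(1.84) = -105.25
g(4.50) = -931.50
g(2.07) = -92.98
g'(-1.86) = -100.07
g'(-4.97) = -731.09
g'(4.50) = -616.50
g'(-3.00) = -264.00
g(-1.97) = 72.57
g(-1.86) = 60.89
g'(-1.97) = -112.49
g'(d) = -30*d^2 - 2*d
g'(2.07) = -132.69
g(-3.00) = 261.00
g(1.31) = -24.20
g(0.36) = -0.60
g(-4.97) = 1202.93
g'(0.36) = -4.61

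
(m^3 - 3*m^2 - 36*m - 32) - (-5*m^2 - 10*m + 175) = m^3 + 2*m^2 - 26*m - 207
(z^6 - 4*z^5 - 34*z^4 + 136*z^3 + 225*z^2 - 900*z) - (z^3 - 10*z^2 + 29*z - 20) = z^6 - 4*z^5 - 34*z^4 + 135*z^3 + 235*z^2 - 929*z + 20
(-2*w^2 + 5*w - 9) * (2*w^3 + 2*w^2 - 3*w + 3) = -4*w^5 + 6*w^4 - 2*w^3 - 39*w^2 + 42*w - 27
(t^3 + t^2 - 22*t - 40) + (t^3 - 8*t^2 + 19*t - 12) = 2*t^3 - 7*t^2 - 3*t - 52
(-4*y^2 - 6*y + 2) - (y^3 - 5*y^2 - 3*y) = -y^3 + y^2 - 3*y + 2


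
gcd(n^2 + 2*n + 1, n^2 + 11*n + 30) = 1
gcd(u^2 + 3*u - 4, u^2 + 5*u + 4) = u + 4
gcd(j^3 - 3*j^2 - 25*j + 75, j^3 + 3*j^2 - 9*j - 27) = j - 3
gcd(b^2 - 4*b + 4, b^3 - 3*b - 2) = b - 2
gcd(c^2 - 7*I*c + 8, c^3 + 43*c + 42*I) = c + I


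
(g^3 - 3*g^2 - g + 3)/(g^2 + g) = g - 4 + 3/g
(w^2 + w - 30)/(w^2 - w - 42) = (w - 5)/(w - 7)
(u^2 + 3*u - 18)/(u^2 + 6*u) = (u - 3)/u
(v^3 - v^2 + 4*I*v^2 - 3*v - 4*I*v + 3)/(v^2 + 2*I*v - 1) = (v^2 + v*(-1 + 3*I) - 3*I)/(v + I)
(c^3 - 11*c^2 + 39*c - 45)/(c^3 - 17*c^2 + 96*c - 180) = (c^2 - 6*c + 9)/(c^2 - 12*c + 36)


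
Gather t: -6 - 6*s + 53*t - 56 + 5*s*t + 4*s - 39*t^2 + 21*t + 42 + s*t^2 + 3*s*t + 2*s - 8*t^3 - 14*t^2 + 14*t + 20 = -8*t^3 + t^2*(s - 53) + t*(8*s + 88)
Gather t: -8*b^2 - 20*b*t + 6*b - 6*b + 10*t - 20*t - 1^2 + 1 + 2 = -8*b^2 + t*(-20*b - 10) + 2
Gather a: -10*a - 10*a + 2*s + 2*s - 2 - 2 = -20*a + 4*s - 4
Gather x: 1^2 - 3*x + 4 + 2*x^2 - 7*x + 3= 2*x^2 - 10*x + 8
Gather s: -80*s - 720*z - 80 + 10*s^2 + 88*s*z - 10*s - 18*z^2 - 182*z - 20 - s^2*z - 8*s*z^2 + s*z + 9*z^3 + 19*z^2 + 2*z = s^2*(10 - z) + s*(-8*z^2 + 89*z - 90) + 9*z^3 + z^2 - 900*z - 100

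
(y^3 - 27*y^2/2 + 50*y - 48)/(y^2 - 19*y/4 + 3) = 2*(2*y^2 - 19*y + 24)/(4*y - 3)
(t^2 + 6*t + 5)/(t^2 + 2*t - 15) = (t + 1)/(t - 3)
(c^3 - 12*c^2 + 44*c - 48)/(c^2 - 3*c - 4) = (c^2 - 8*c + 12)/(c + 1)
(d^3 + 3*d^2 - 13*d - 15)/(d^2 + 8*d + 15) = (d^2 - 2*d - 3)/(d + 3)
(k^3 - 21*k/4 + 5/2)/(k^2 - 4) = (k^2 + 2*k - 5/4)/(k + 2)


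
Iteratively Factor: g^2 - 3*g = (g)*(g - 3)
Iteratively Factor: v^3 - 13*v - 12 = (v + 3)*(v^2 - 3*v - 4) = (v + 1)*(v + 3)*(v - 4)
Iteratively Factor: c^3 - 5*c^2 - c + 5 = (c - 5)*(c^2 - 1) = (c - 5)*(c - 1)*(c + 1)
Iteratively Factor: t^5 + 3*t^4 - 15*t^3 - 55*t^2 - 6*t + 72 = (t + 3)*(t^4 - 15*t^2 - 10*t + 24) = (t + 3)^2*(t^3 - 3*t^2 - 6*t + 8) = (t - 4)*(t + 3)^2*(t^2 + t - 2) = (t - 4)*(t - 1)*(t + 3)^2*(t + 2)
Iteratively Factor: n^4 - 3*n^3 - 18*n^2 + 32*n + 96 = (n - 4)*(n^3 + n^2 - 14*n - 24) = (n - 4)^2*(n^2 + 5*n + 6) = (n - 4)^2*(n + 3)*(n + 2)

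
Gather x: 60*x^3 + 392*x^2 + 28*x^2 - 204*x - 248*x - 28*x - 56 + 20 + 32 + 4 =60*x^3 + 420*x^2 - 480*x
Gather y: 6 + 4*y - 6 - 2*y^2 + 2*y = -2*y^2 + 6*y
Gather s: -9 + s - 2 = s - 11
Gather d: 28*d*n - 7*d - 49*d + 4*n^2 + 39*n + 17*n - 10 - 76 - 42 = d*(28*n - 56) + 4*n^2 + 56*n - 128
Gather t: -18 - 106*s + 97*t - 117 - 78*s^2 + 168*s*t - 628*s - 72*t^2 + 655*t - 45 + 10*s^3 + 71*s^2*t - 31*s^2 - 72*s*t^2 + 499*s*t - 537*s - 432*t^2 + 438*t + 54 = 10*s^3 - 109*s^2 - 1271*s + t^2*(-72*s - 504) + t*(71*s^2 + 667*s + 1190) - 126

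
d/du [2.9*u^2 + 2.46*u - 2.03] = 5.8*u + 2.46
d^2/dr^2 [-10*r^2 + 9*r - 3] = -20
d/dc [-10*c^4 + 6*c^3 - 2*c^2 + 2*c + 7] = -40*c^3 + 18*c^2 - 4*c + 2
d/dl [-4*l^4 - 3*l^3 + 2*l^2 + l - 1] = -16*l^3 - 9*l^2 + 4*l + 1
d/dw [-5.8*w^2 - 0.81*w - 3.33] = -11.6*w - 0.81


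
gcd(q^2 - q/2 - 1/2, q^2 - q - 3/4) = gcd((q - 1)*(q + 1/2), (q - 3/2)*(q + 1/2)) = q + 1/2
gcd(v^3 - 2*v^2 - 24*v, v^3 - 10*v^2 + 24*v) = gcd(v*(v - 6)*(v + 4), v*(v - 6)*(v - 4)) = v^2 - 6*v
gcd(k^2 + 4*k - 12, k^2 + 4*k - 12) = k^2 + 4*k - 12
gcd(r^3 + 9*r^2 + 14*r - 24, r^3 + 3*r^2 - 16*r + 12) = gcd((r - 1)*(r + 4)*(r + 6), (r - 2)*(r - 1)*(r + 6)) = r^2 + 5*r - 6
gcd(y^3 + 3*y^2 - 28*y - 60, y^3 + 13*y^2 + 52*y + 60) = y^2 + 8*y + 12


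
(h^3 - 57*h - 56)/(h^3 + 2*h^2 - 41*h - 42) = (h - 8)/(h - 6)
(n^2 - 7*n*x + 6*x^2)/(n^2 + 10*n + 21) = (n^2 - 7*n*x + 6*x^2)/(n^2 + 10*n + 21)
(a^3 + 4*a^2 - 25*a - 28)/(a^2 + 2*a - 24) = (a^2 + 8*a + 7)/(a + 6)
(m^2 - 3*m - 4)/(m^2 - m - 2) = (m - 4)/(m - 2)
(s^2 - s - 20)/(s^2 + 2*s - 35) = (s + 4)/(s + 7)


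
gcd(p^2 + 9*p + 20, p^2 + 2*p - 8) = p + 4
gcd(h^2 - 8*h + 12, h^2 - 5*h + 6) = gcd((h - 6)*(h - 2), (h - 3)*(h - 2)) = h - 2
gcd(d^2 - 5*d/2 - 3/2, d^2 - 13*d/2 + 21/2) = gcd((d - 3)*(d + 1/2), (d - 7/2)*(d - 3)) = d - 3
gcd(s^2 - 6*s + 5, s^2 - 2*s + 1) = s - 1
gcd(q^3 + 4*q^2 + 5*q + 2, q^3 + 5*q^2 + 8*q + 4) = q^2 + 3*q + 2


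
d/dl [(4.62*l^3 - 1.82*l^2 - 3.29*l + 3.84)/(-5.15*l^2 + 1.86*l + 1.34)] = (-23.793*l^4 + 17.1864*l^3 - 1.7563*l^2 + 34.6744*l - 11.551)/(26.5225*l^4 - 19.158*l^3 - 10.3424*l^2 + 4.9848*l + 1.7956)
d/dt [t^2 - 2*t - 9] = 2*t - 2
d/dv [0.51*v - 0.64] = 0.510000000000000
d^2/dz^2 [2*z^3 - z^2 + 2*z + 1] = 12*z - 2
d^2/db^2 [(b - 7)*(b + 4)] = 2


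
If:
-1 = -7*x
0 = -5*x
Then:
No Solution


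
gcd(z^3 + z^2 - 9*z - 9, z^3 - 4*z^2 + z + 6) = z^2 - 2*z - 3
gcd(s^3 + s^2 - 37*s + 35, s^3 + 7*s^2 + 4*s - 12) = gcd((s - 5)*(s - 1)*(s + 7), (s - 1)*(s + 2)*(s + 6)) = s - 1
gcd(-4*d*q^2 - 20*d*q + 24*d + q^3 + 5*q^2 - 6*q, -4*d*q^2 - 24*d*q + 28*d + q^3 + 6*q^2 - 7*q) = -4*d*q + 4*d + q^2 - q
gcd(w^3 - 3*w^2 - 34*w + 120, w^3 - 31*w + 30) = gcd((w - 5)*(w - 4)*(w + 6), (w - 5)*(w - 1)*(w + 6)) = w^2 + w - 30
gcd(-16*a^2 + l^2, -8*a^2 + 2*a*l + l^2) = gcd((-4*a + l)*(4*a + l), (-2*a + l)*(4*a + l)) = 4*a + l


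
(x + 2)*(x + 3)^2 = x^3 + 8*x^2 + 21*x + 18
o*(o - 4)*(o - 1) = o^3 - 5*o^2 + 4*o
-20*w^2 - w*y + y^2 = (-5*w + y)*(4*w + y)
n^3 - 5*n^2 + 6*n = n*(n - 3)*(n - 2)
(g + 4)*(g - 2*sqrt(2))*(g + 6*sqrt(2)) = g^3 + 4*g^2 + 4*sqrt(2)*g^2 - 24*g + 16*sqrt(2)*g - 96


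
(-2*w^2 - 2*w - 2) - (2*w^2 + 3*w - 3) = -4*w^2 - 5*w + 1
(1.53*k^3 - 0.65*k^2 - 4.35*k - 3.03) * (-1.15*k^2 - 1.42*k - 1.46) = -1.7595*k^5 - 1.4251*k^4 + 3.6917*k^3 + 10.6105*k^2 + 10.6536*k + 4.4238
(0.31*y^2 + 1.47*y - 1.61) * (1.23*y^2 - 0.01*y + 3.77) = 0.3813*y^4 + 1.805*y^3 - 0.8263*y^2 + 5.558*y - 6.0697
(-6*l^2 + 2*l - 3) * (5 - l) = 6*l^3 - 32*l^2 + 13*l - 15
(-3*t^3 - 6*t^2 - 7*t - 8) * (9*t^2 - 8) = -27*t^5 - 54*t^4 - 39*t^3 - 24*t^2 + 56*t + 64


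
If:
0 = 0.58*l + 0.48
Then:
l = -0.83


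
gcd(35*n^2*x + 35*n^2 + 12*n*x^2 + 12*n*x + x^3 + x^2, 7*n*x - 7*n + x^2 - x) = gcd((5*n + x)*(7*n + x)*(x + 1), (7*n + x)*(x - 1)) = 7*n + x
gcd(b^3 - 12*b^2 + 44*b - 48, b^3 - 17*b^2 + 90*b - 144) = b - 6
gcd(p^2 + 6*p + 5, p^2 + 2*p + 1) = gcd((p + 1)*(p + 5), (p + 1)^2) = p + 1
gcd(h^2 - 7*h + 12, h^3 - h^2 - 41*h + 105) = h - 3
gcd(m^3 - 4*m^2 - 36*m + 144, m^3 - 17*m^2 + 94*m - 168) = m^2 - 10*m + 24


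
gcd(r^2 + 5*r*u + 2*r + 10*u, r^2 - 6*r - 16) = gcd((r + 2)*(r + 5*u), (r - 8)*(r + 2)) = r + 2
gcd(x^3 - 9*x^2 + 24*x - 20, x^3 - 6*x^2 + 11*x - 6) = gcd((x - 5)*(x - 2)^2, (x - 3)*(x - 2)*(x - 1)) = x - 2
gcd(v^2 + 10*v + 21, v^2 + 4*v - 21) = v + 7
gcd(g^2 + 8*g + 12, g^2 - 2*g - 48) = g + 6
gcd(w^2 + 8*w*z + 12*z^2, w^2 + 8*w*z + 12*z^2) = w^2 + 8*w*z + 12*z^2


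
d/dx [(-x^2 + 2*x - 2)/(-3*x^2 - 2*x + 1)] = 2*(4*x^2 - 7*x - 1)/(9*x^4 + 12*x^3 - 2*x^2 - 4*x + 1)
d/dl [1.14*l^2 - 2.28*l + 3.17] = 2.28*l - 2.28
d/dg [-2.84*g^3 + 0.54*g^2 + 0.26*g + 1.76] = -8.52*g^2 + 1.08*g + 0.26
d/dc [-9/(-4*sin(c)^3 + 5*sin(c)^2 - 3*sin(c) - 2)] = 9*(-12*sin(c)^2 + 10*sin(c) - 3)*cos(c)/(4*sin(c)^3 - 5*sin(c)^2 + 3*sin(c) + 2)^2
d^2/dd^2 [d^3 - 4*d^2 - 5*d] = 6*d - 8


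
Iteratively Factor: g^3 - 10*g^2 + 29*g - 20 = (g - 1)*(g^2 - 9*g + 20) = (g - 4)*(g - 1)*(g - 5)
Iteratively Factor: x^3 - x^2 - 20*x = (x + 4)*(x^2 - 5*x) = (x - 5)*(x + 4)*(x)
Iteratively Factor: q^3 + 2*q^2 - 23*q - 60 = (q - 5)*(q^2 + 7*q + 12) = (q - 5)*(q + 4)*(q + 3)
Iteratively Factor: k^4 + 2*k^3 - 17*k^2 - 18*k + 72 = (k - 2)*(k^3 + 4*k^2 - 9*k - 36) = (k - 2)*(k + 4)*(k^2 - 9) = (k - 3)*(k - 2)*(k + 4)*(k + 3)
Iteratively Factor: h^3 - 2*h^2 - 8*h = (h + 2)*(h^2 - 4*h) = (h - 4)*(h + 2)*(h)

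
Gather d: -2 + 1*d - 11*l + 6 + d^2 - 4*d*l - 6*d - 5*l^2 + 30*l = d^2 + d*(-4*l - 5) - 5*l^2 + 19*l + 4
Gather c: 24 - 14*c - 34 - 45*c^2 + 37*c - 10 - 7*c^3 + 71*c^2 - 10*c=-7*c^3 + 26*c^2 + 13*c - 20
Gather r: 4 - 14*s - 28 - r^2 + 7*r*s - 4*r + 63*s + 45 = -r^2 + r*(7*s - 4) + 49*s + 21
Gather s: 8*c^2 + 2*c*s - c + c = 8*c^2 + 2*c*s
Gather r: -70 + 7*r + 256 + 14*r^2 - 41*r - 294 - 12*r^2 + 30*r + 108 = 2*r^2 - 4*r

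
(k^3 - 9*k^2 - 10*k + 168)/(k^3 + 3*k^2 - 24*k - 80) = (k^2 - 13*k + 42)/(k^2 - k - 20)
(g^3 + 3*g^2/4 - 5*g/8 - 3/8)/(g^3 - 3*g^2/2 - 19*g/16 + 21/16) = 2*(2*g + 1)/(4*g - 7)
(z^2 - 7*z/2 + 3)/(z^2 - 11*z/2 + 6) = (z - 2)/(z - 4)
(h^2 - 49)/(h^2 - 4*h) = (h^2 - 49)/(h*(h - 4))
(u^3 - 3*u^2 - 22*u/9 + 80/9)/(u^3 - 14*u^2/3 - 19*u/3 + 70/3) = (9*u^2 - 9*u - 40)/(3*(3*u^2 - 8*u - 35))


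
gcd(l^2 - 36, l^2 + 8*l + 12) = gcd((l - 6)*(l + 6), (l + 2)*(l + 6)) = l + 6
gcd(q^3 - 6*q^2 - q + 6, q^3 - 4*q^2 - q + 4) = q^2 - 1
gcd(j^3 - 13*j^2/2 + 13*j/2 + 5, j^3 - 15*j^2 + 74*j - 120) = j - 5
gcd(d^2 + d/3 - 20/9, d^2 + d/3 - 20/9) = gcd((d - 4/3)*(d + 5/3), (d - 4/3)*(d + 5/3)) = d^2 + d/3 - 20/9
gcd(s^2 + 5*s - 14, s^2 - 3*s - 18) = 1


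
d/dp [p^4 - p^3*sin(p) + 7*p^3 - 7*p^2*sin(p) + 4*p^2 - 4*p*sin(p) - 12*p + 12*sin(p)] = -p^3*cos(p) + 4*p^3 - 3*p^2*sin(p) - 7*p^2*cos(p) + 21*p^2 - 14*p*sin(p) - 4*p*cos(p) + 8*p - 4*sin(p) + 12*cos(p) - 12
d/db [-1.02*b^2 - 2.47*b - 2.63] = -2.04*b - 2.47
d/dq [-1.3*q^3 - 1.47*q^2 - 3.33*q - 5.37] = -3.9*q^2 - 2.94*q - 3.33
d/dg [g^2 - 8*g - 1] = 2*g - 8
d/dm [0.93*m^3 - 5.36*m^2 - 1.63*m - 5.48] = 2.79*m^2 - 10.72*m - 1.63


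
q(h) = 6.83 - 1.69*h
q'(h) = -1.69000000000000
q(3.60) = 0.75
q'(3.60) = -1.69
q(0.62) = 5.78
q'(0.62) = -1.69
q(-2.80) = 11.56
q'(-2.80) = -1.69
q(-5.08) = 15.42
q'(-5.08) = -1.69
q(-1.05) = 8.60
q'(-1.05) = -1.69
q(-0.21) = 7.18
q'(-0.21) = -1.69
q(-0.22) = 7.20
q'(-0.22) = -1.69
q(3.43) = 1.03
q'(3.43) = -1.69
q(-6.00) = 16.97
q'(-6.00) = -1.69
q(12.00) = -13.45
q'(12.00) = -1.69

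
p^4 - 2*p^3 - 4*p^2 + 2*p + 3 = (p - 3)*(p - 1)*(p + 1)^2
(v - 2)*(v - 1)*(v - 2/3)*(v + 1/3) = v^4 - 10*v^3/3 + 25*v^2/9 - 4/9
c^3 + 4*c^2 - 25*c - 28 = (c - 4)*(c + 1)*(c + 7)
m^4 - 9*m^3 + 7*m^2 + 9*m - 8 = (m - 8)*(m - 1)^2*(m + 1)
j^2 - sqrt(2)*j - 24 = (j - 4*sqrt(2))*(j + 3*sqrt(2))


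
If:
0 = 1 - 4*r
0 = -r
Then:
No Solution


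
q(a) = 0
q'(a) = 0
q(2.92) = 0.00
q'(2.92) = 0.00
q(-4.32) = 0.00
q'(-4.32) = 0.00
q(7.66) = 0.00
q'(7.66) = 0.00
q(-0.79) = 0.00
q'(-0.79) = 0.00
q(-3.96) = 0.00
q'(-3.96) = 0.00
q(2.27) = 0.00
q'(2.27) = 0.00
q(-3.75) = 0.00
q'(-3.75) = 0.00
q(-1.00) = 0.00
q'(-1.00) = 0.00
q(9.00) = 0.00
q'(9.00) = 0.00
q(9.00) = 0.00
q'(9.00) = 0.00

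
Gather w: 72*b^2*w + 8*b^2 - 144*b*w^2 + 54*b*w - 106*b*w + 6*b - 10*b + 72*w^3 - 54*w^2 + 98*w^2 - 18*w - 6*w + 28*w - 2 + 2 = 8*b^2 - 4*b + 72*w^3 + w^2*(44 - 144*b) + w*(72*b^2 - 52*b + 4)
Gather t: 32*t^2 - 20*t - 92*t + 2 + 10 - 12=32*t^2 - 112*t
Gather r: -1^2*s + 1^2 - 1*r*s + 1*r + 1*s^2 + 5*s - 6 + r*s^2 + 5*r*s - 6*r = r*(s^2 + 4*s - 5) + s^2 + 4*s - 5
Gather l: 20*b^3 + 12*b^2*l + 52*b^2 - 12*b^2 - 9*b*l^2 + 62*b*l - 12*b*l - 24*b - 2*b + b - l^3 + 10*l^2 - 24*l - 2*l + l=20*b^3 + 40*b^2 - 25*b - l^3 + l^2*(10 - 9*b) + l*(12*b^2 + 50*b - 25)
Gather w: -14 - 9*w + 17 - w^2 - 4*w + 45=-w^2 - 13*w + 48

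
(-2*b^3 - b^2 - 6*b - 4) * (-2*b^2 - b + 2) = 4*b^5 + 4*b^4 + 9*b^3 + 12*b^2 - 8*b - 8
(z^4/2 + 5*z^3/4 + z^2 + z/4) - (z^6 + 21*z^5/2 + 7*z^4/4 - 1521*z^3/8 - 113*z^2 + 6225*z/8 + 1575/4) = -z^6 - 21*z^5/2 - 5*z^4/4 + 1531*z^3/8 + 114*z^2 - 6223*z/8 - 1575/4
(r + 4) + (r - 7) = 2*r - 3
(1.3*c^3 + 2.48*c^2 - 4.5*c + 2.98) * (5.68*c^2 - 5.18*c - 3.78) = 7.384*c^5 + 7.3524*c^4 - 43.3204*c^3 + 30.862*c^2 + 1.5736*c - 11.2644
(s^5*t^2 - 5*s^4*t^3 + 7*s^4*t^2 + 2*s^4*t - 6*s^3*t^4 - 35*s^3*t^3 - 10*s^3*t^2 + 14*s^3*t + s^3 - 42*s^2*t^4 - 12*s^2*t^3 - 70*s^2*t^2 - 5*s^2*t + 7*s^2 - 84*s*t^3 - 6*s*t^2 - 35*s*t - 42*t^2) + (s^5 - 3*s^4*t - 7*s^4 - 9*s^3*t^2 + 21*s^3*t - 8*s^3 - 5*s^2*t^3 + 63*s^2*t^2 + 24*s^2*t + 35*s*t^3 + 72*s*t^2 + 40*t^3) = s^5*t^2 + s^5 - 5*s^4*t^3 + 7*s^4*t^2 - s^4*t - 7*s^4 - 6*s^3*t^4 - 35*s^3*t^3 - 19*s^3*t^2 + 35*s^3*t - 7*s^3 - 42*s^2*t^4 - 17*s^2*t^3 - 7*s^2*t^2 + 19*s^2*t + 7*s^2 - 49*s*t^3 + 66*s*t^2 - 35*s*t + 40*t^3 - 42*t^2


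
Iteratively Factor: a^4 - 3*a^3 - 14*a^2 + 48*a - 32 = (a - 2)*(a^3 - a^2 - 16*a + 16) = (a - 4)*(a - 2)*(a^2 + 3*a - 4) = (a - 4)*(a - 2)*(a - 1)*(a + 4)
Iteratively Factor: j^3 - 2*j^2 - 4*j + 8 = (j - 2)*(j^2 - 4) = (j - 2)^2*(j + 2)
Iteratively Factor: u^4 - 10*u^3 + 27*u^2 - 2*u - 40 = (u - 5)*(u^3 - 5*u^2 + 2*u + 8) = (u - 5)*(u - 4)*(u^2 - u - 2) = (u - 5)*(u - 4)*(u + 1)*(u - 2)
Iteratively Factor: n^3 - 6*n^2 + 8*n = (n)*(n^2 - 6*n + 8) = n*(n - 2)*(n - 4)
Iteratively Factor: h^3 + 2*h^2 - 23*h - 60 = (h + 3)*(h^2 - h - 20) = (h + 3)*(h + 4)*(h - 5)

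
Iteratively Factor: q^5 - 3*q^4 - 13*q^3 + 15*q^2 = (q)*(q^4 - 3*q^3 - 13*q^2 + 15*q) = q*(q - 5)*(q^3 + 2*q^2 - 3*q) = q^2*(q - 5)*(q^2 + 2*q - 3) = q^2*(q - 5)*(q + 3)*(q - 1)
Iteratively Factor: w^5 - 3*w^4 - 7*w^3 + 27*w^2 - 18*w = (w + 3)*(w^4 - 6*w^3 + 11*w^2 - 6*w) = (w - 1)*(w + 3)*(w^3 - 5*w^2 + 6*w) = w*(w - 1)*(w + 3)*(w^2 - 5*w + 6) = w*(w - 2)*(w - 1)*(w + 3)*(w - 3)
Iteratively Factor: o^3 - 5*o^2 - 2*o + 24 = (o + 2)*(o^2 - 7*o + 12) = (o - 3)*(o + 2)*(o - 4)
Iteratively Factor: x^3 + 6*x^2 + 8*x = (x + 2)*(x^2 + 4*x) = x*(x + 2)*(x + 4)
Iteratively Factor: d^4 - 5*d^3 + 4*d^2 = (d - 4)*(d^3 - d^2) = d*(d - 4)*(d^2 - d) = d*(d - 4)*(d - 1)*(d)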